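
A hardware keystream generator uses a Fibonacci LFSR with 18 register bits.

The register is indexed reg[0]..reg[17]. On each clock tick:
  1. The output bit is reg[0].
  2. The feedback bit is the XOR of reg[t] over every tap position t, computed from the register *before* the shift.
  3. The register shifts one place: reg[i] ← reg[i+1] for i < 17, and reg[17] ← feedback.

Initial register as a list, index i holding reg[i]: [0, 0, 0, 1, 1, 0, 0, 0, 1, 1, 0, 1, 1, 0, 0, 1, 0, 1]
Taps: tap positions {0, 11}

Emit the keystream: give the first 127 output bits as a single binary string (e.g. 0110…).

0001100011011001011101001101111111100010111100100001110010000101100011000011100100010001001011000001110001110011111000001101110

step | reg (before) | out | fb
   0 | 000110001101100101 | 0 | 1
   1 | 001100011011001011 | 0 | 1
   2 | 011000110110010111 | 0 | 0
   3 | 110001101100101110 | 1 | 1
   4 | 100011011001011101 | 1 | 0
   5 | 000110110010111010 | 0 | 0
   6 | 001101100101110100 | 0 | 1
   7 | 011011001011101001 | 0 | 1
   8 | 110110010111010011 | 1 | 0
   9 | 101100101110100110 | 1 | 1
  10 | 011001011101001101 | 0 | 1
  11 | 110010111010011011 | 1 | 1
  12 | 100101110100110111 | 1 | 1
  13 | 001011101001101111 | 0 | 1
  14 | 010111010011011111 | 0 | 1
  15 | 101110100110111111 | 1 | 1
  16 | 011101001101111111 | 0 | 1
  17 | 111010011011111111 | 1 | 0
  18 | 110100110111111110 | 1 | 0
  19 | 101001101111111100 | 1 | 0
  20 | 010011011111111000 | 0 | 1
  21 | 100110111111110001 | 1 | 0
  22 | 001101111111100010 | 0 | 1
  23 | 011011111111000101 | 0 | 1
  24 | 110111111110001011 | 1 | 1
  25 | 101111111100010111 | 1 | 1
  26 | 011111111000101111 | 0 | 0
  27 | 111111110001011110 | 1 | 0
  28 | 111111100010111100 | 1 | 1
  29 | 111111000101111001 | 1 | 0
  30 | 111110001011110010 | 1 | 0
  31 | 111100010111100100 | 1 | 0
  32 | 111000101111001000 | 1 | 0
  33 | 110001011110010000 | 1 | 1
  34 | 100010111100100001 | 1 | 1
  35 | 000101111001000011 | 0 | 1
  36 | 001011110010000111 | 0 | 0
  37 | 010111100100001110 | 0 | 0
  38 | 101111001000011100 | 1 | 1
  39 | 011110010000111001 | 0 | 0
  40 | 111100100001110010 | 1 | 0
  41 | 111001000011100100 | 1 | 0
  42 | 110010000111001000 | 1 | 0
  43 | 100100001110010000 | 1 | 1
  44 | 001000011100100001 | 0 | 0
  45 | 010000111001000010 | 0 | 1
  46 | 100001110010000101 | 1 | 1
  47 | 000011100100001011 | 0 | 0
  48 | 000111001000010110 | 0 | 0
  49 | 001110010000101100 | 0 | 0
  50 | 011100100001011000 | 0 | 1
  51 | 111001000010110001 | 1 | 1
  52 | 110010000101100011 | 1 | 0
  53 | 100100001011000110 | 1 | 0
  54 | 001000010110001100 | 0 | 0
  55 | 010000101100011000 | 0 | 0
  56 | 100001011000110000 | 1 | 1
  57 | 000010110001100001 | 0 | 1
  58 | 000101100011000011 | 0 | 1
  59 | 001011000110000111 | 0 | 0
  60 | 010110001100001110 | 0 | 0
  61 | 101100011000011100 | 1 | 1
  62 | 011000110000111001 | 0 | 0
  63 | 110001100001110010 | 1 | 0
  64 | 100011000011100100 | 1 | 0
  65 | 000110000111001000 | 0 | 1
  66 | 001100001110010001 | 0 | 0
  67 | 011000011100100010 | 0 | 0
  68 | 110000111001000100 | 1 | 0
  69 | 100001110010001000 | 1 | 1
  70 | 000011100100010001 | 0 | 0
  71 | 000111001000100010 | 0 | 0
  72 | 001110010001000100 | 0 | 1
  73 | 011100100010001001 | 0 | 0
  74 | 111001000100010010 | 1 | 1
  75 | 110010001000100101 | 1 | 1
  76 | 100100010001001011 | 1 | 0
  77 | 001000100010010110 | 0 | 0
  78 | 010001000100101100 | 0 | 0
  79 | 100010001001011000 | 1 | 0
  80 | 000100010010110000 | 0 | 0
  81 | 001000100101100000 | 0 | 1
  82 | 010001001011000001 | 0 | 1
  83 | 100010010110000011 | 1 | 1
  84 | 000100101100000111 | 0 | 0
  85 | 001001011000001110 | 0 | 0
  86 | 010010110000011100 | 0 | 0
  87 | 100101100000111000 | 1 | 1
  88 | 001011000001110001 | 0 | 1
  89 | 010110000011100011 | 0 | 1
  90 | 101100000111000111 | 1 | 0
  91 | 011000001110001110 | 0 | 0
  92 | 110000011100011100 | 1 | 1
  93 | 100000111000111001 | 1 | 1
  94 | 000001110001110011 | 0 | 1
  95 | 000011100011100111 | 0 | 1
  96 | 000111000111001111 | 0 | 1
  97 | 001110001110011111 | 0 | 0
  98 | 011100011100111110 | 0 | 0
  99 | 111000111001111100 | 1 | 0
 100 | 110001110011111000 | 1 | 0
 101 | 100011100111110000 | 1 | 0
 102 | 000111001111100000 | 0 | 1
 103 | 001110011111000001 | 0 | 1
 104 | 011100111110000011 | 0 | 0
 105 | 111001111100000110 | 1 | 1
 106 | 110011111000001101 | 1 | 1
 107 | 100111110000011011 | 1 | 1
 108 | 001111100000110111 | 0 | 0
 109 | 011111000001101110 | 0 | 1
 110 | 111110000011011101 | 1 | 0
 111 | 111100000110111010 | 1 | 1
 112 | 111000001101110101 | 1 | 0
 113 | 110000011011101010 | 1 | 0
 114 | 100000110111010100 | 1 | 0
 115 | 000001101110101000 | 0 | 0
 116 | 000011011101010000 | 0 | 1
 117 | 000110111010100001 | 0 | 0
 118 | 001101110101000010 | 0 | 1
 119 | 011011101010000101 | 0 | 0
 120 | 110111010100001010 | 1 | 1
 121 | 101110101000010101 | 1 | 1
 122 | 011101010000101011 | 0 | 0
 123 | 111010100001010110 | 1 | 0
 124 | 110101000010101100 | 1 | 1
 125 | 101010000101011001 | 1 | 0
 126 | 010100001010110010 | 0 | 0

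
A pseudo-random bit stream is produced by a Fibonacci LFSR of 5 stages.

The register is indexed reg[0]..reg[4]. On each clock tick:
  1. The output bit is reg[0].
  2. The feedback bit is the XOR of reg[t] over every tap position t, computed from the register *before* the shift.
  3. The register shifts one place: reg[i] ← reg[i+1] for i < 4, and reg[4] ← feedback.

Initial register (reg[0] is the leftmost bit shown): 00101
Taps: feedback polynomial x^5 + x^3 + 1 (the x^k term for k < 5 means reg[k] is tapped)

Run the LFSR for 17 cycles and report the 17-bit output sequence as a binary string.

00101011101100011

tick  register→output (feedback)
  0  00101→0 (0)
  1  01010→0 (1)
  2  10101→1 (1)
  3  01011→0 (1)
  4  10111→1 (0)
  5  01110→0 (1)
  6  11101→1 (1)
  7  11011→1 (0)
  8  10110→1 (0)
  9  01100→0 (0)
 10  11000→1 (1)
 11  10001→1 (1)
 12  00011→0 (1)
 13  00111→0 (1)
 14  01111→0 (1)
 15  11111→1 (0)
 16  11110→1 (0)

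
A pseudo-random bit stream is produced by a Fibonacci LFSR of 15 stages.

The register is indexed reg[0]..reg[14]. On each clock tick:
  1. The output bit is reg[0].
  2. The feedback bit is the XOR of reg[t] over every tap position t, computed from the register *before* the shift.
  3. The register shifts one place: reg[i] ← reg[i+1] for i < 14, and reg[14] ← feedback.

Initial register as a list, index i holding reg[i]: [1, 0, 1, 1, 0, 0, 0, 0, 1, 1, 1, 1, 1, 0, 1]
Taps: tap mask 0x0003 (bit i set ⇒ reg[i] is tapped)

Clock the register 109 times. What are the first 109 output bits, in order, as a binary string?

tick  register→output (feedback)
  0  101100001111101→1 (1)
  1  011000011111011→0 (1)
  2  110000111110111→1 (0)
  3  100001111101110→1 (1)
  4  000011111011101→0 (0)
  5  000111110111010→0 (0)
  6  001111101110100→0 (0)
  7  011111011101000→0 (1)
  8  111110111010001→1 (0)
  9  111101110100010→1 (0)
 10  111011101000100→1 (0)
 11  110111010001000→1 (0)
 12  101110100010000→1 (1)
 13  011101000100001→0 (1)
 14  111010001000011→1 (0)
 15  110100010000110→1 (0)
 16  101000100001100→1 (1)
 17  010001000011001→0 (1)
 18  100010000110011→1 (1)
 19  000100001100111→0 (0)
 20  001000011001110→0 (0)
 21  010000110011100→0 (1)
 22  100001100111001→1 (1)
 23  000011001110011→0 (0)
 24  000110011100110→0 (0)
 25  001100111001100→0 (0)
 26  011001110011000→0 (1)
 27  110011100110001→1 (0)
 28  100111001100010→1 (1)
 29  001110011000101→0 (0)
 30  011100110001010→0 (1)
 31  111001100010101→1 (0)
 32  110011000101010→1 (0)
 33  100110001010100→1 (1)
 34  001100010101001→0 (0)
 35  011000101010010→0 (1)
 36  110001010100101→1 (0)
 37  100010101001010→1 (1)
 38  000101010010101→0 (0)
 39  001010100101010→0 (0)
 40  010101001010100→0 (1)
 41  101010010101001→1 (1)
 42  010100101010011→0 (1)
 43  101001010100111→1 (1)
 44  010010101001111→0 (1)
 45  100101010011111→1 (1)
 46  001010100111111→0 (0)
 47  010101001111110→0 (1)
 48  101010011111101→1 (1)
 49  010100111111011→0 (1)
 50  101001111110111→1 (1)
 51  010011111101111→0 (1)
 52  100111111011111→1 (1)
 53  001111110111111→0 (0)
 54  011111101111110→0 (1)
 55  111111011111101→1 (0)
 56  111110111111010→1 (0)
 57  111101111110100→1 (0)
 58  111011111101000→1 (0)
 59  110111111010000→1 (0)
 60  101111110100000→1 (1)
 61  011111101000001→0 (1)
 62  111111010000011→1 (0)
 63  111110100000110→1 (0)
 64  111101000001100→1 (0)
 65  111010000011000→1 (0)
 66  110100000110000→1 (0)
 67  101000001100000→1 (1)
 68  010000011000001→0 (1)
 69  100000110000011→1 (1)
 70  000001100000111→0 (0)
 71  000011000001110→0 (0)
 72  000110000011100→0 (0)
 73  001100000111000→0 (0)
 74  011000001110000→0 (1)
 75  110000011100001→1 (0)
 76  100000111000010→1 (1)
 77  000001110000101→0 (0)
 78  000011100001010→0 (0)
 79  000111000010100→0 (0)
 80  001110000101000→0 (0)
 81  011100001010000→0 (1)
 82  111000010100001→1 (0)
 83  110000101000010→1 (0)
 84  100001010000100→1 (1)
 85  000010100001001→0 (0)
 86  000101000010010→0 (0)
 87  001010000100100→0 (0)
 88  010100001001000→0 (1)
 89  101000010010001→1 (1)
 90  010000100100011→0 (1)
 91  100001001000111→1 (1)
 92  000010010001111→0 (0)
 93  000100100011110→0 (0)
 94  001001000111100→0 (0)
 95  010010001111000→0 (1)
 96  100100011110001→1 (1)
 97  001000111100011→0 (0)
 98  010001111000110→0 (1)
 99  100011110001101→1 (1)
100  000111100011011→0 (0)
101  001111000110110→0 (0)
102  011110001101100→0 (1)
103  111100011011001→1 (0)
104  111000110110010→1 (0)
105  110001101100100→1 (0)
106  100011011001000→1 (1)
107  000110110010001→0 (0)
108  001101100100010→0 (0)

1011000011111011101000100001100111001100010101001010100111111011111101000001100000111000010100001001000111100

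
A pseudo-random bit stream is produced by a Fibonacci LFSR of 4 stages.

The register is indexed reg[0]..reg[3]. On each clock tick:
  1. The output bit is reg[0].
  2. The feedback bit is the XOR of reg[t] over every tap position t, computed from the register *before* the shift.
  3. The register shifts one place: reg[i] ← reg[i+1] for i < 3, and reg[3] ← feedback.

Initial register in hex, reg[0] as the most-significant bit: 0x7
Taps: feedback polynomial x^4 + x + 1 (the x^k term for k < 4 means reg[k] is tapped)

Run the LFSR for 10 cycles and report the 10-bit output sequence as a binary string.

tick  register→output (feedback)
  0  0111→0 (1)
  1  1111→1 (0)
  2  1110→1 (0)
  3  1100→1 (0)
  4  1000→1 (1)
  5  0001→0 (0)
  6  0010→0 (0)
  7  0100→0 (1)
  8  1001→1 (1)
  9  0011→0 (0)

0111100010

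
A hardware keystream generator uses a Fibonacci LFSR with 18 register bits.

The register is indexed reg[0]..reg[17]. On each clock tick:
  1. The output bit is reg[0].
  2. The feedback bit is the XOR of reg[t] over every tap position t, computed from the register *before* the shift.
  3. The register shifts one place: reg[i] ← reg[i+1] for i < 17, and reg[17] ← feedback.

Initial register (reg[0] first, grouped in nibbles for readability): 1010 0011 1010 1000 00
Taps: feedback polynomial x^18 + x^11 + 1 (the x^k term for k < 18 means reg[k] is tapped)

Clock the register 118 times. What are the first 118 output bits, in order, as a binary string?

tick  register→output (feedback)
  0  101000111010100000→1 (1)
  1  010001110101000001→0 (1)
  2  100011101010000011→1 (1)
  3  000111010100000111→0 (0)
  4  001110101000001110→0 (0)
  5  011101010000011100→0 (0)
  6  111010100000111000→1 (1)
  7  110101000001110001→1 (0)
  8  101010000011100010→1 (0)
  9  010100000111000100→0 (1)
 10  101000001110001001→1 (1)
 11  010000011100010011→0 (0)
 12  100000111000100110→1 (1)
 13  000001110001001101→0 (1)
 14  000011100010011011→0 (0)
 15  000111000100110110→0 (0)
 16  001110001001101100→0 (1)
 17  011100010011011001→0 (1)
 18  111000100110110011→1 (1)
 19  110001001101100111→1 (0)
 20  100010011011001110→1 (0)
 21  000100110110011100→0 (0)
 22  001001101100111000→0 (0)
 23  010011011001110000→0 (1)
 24  100110110011100001→1 (0)
 25  001101100111000010→0 (1)
 26  011011001110000101→0 (0)
 27  110110011100001010→1 (1)
 28  101100111000010101→1 (1)
 29  011001110000101011→0 (0)
 30  110011100001010110→1 (0)
 31  100111000010101100→1 (1)
 32  001110000101011001→0 (1)
 33  011100001010110011→0 (0)
 34  111000010101100110→1 (0)
 35  110000101011001100→1 (0)
 36  100001010110011000→1 (1)
 37  000010101100110001→0 (0)
 38  000101011001100010→0 (1)
 39  001010110011000101→0 (1)
 40  010101100110001011→0 (0)
 41  101011001100010110→1 (1)
 42  010110011000101101→0 (0)
 43  101100110001011010→1 (0)
 44  011001100010110100→0 (0)
 45  110011000101101000→1 (0)
 46  100110001011010000→1 (0)
 47  001100010110100000→0 (0)
 48  011000101101000000→0 (1)
 49  110001011010000001→1 (1)
 50  100010110100000011→1 (1)
 51  000101101000000111→0 (0)
 52  001011010000001110→0 (0)
 53  010110100000011100→0 (0)
 54  101101000000111000→1 (1)
 55  011010000001110001→0 (1)
 56  110100000011100011→1 (0)
 57  101000000111000110→1 (0)
 58  010000001110001100→0 (0)
 59  100000011100011000→1 (1)
 60  000000111000110001→0 (0)
 61  000001110001100010→0 (1)
 62  000011100011000101→0 (1)
 63  000111000110001011→0 (0)
 64  001110001100010110→0 (0)
 65  011100011000101100→0 (0)
 66  111000110001011000→1 (0)
 67  110001100010110000→1 (1)
 68  100011000101100001→1 (0)
 69  000110001011000010→0 (1)
 70  001100010110000101→0 (0)
 71  011000101100001010→0 (0)
 72  110001011000010100→1 (1)
 73  100010110000101001→1 (1)
 74  000101100001010011→0 (1)
 75  001011000010100111→0 (0)
 76  010110000101001110→0 (1)
 77  101100001010011101→1 (1)
 78  011000010100111011→0 (0)
 79  110000101001110110→1 (0)
 80  100001010011101100→1 (0)
 81  000010100111011000→0 (1)
 82  000101001110110001→0 (0)
 83  001010011101100010→0 (1)
 84  010100111011000101→0 (1)
 85  101001110110001011→1 (1)
 86  010011101100010111→0 (0)
 87  100111011000101110→1 (1)
 88  001110110001011101→0 (1)
 89  011101100010111011→0 (0)
 90  111011000101110110→1 (0)
 91  110110001011101100→1 (0)
 92  101100010111011000→1 (0)
 93  011000101110110000→0 (0)
 94  110001011101100000→1 (0)
 95  100010111011000000→1 (0)
 96  000101110110000000→0 (0)
 97  001011101100000000→0 (0)
 98  010111011000000000→0 (0)
 99  101110110000000000→1 (1)
100  011101100000000001→0 (0)
101  111011000000000010→1 (1)
102  110110000000000101→1 (1)
103  101100000000001011→1 (1)
104  011000000000010111→0 (0)
105  110000000000101110→1 (1)
106  100000000001011101→1 (0)
107  000000000010111010→0 (0)
108  000000000101110100→0 (1)
109  000000001011101001→0 (1)
110  000000010111010011→0 (1)
111  000000101110100111→0 (0)
112  000001011101001110→0 (1)
113  000010111010011101→0 (0)
114  000101110100111010→0 (0)
115  001011101001110100→0 (1)
116  010111010011101001→0 (1)
117  101110100111010011→1 (0)

1010001110101000001110001001101100111000010101100110001011010000001110001100010110000101001110110001011101100000000001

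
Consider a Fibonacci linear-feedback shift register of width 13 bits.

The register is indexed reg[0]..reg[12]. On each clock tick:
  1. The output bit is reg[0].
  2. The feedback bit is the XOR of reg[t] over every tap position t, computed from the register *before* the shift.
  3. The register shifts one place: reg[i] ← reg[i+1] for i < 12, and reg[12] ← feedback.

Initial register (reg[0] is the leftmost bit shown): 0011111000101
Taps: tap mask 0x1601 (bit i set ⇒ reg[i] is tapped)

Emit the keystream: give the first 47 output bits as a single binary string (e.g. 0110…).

00111110001010111101101011001101001111000011011

k : reg_k → out_k, fb_k
0: 0011111000101 → 0, fb=0
1: 0111110001010 → 0, fb=1
2: 1111100010101 → 1, fb=1
3: 1111000101011 → 1, fb=1
4: 1110001010111 → 1, fb=1
5: 1100010101111 → 1, fb=0
6: 1000101011110 → 1, fb=1
7: 0001010111101 → 0, fb=1
8: 0010101111011 → 0, fb=0
9: 0101011110110 → 0, fb=1
10: 1010111101101 → 1, fb=0
11: 0101111011010 → 0, fb=1
12: 1011110110101 → 1, fb=1
13: 0111101101011 → 0, fb=0
14: 1111011010110 → 1, fb=0
15: 1110110101100 → 1, fb=1
16: 1101101011001 → 1, fb=1
17: 1011010110011 → 1, fb=0
18: 0110101100110 → 0, fb=1
19: 1101011001101 → 1, fb=0
20: 1010110011010 → 1, fb=0
21: 0101100110100 → 0, fb=1
22: 1011001101001 → 1, fb=1
23: 0110011010011 → 0, fb=1
24: 1100110100111 → 1, fb=1
25: 1001101001111 → 1, fb=0
26: 0011010011110 → 0, fb=0
27: 0110100111100 → 0, fb=0
28: 1101001111000 → 1, fb=0
29: 1010011110000 → 1, fb=1
30: 0100111100001 → 0, fb=1
31: 1001111000011 → 1, fb=0
32: 0011110000110 → 0, fb=1
33: 0111100001101 → 0, fb=1
34: 1111000011011 → 1, fb=1
35: 1110000110111 → 1, fb=1
36: 1100001101111 → 1, fb=0
37: 1000011011110 → 1, fb=1
38: 0000110111101 → 0, fb=1
39: 0001101111011 → 0, fb=0
40: 0011011110110 → 0, fb=1
41: 0110111101101 → 0, fb=1
42: 1101111011011 → 1, fb=1
43: 1011110110111 → 1, fb=1
44: 0111101101111 → 0, fb=1
45: 1111011011111 → 1, fb=0
46: 1110110111110 → 1, fb=1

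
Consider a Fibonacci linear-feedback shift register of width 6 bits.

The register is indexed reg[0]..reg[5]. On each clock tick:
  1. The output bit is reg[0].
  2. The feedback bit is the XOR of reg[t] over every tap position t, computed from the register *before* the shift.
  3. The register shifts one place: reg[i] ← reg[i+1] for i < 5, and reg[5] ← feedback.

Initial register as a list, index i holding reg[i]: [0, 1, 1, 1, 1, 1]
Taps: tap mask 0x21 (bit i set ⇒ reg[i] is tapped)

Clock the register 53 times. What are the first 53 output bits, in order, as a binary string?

k : reg_k → out_k, fb_k
0: 011111 → 0, fb=1
1: 111111 → 1, fb=0
2: 111110 → 1, fb=1
3: 111101 → 1, fb=0
4: 111010 → 1, fb=1
5: 110101 → 1, fb=0
6: 101010 → 1, fb=1
7: 010101 → 0, fb=1
8: 101011 → 1, fb=0
9: 010110 → 0, fb=0
10: 101100 → 1, fb=1
11: 011001 → 0, fb=1
12: 110011 → 1, fb=0
13: 100110 → 1, fb=1
14: 001101 → 0, fb=1
15: 011011 → 0, fb=1
16: 110111 → 1, fb=0
17: 101110 → 1, fb=1
18: 011101 → 0, fb=1
19: 111011 → 1, fb=0
20: 110110 → 1, fb=1
21: 101101 → 1, fb=0
22: 011010 → 0, fb=0
23: 110100 → 1, fb=1
24: 101001 → 1, fb=0
25: 010010 → 0, fb=0
26: 100100 → 1, fb=1
27: 001001 → 0, fb=1
28: 010011 → 0, fb=1
29: 100111 → 1, fb=0
30: 001110 → 0, fb=0
31: 011100 → 0, fb=0
32: 111000 → 1, fb=1
33: 110001 → 1, fb=0
34: 100010 → 1, fb=1
35: 000101 → 0, fb=1
36: 001011 → 0, fb=1
37: 010111 → 0, fb=1
38: 101111 → 1, fb=0
39: 011110 → 0, fb=0
40: 111100 → 1, fb=1
41: 111001 → 1, fb=0
42: 110010 → 1, fb=1
43: 100101 → 1, fb=0
44: 001010 → 0, fb=0
45: 010100 → 0, fb=0
46: 101000 → 1, fb=1
47: 010001 → 0, fb=1
48: 100011 → 1, fb=0
49: 000110 → 0, fb=0
50: 001100 → 0, fb=0
51: 011000 → 0, fb=0
52: 110000 → 1, fb=1

01111110101011001101110110100100111000101111001010001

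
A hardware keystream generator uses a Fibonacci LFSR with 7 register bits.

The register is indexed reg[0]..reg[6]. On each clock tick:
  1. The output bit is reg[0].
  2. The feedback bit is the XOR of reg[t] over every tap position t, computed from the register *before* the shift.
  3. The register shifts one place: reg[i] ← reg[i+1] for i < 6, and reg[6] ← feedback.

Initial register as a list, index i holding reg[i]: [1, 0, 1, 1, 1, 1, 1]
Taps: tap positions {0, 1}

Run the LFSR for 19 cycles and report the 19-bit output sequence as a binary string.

1011111110000001000

tick  register→output (feedback)
  0  1011111→1 (1)
  1  0111111→0 (1)
  2  1111111→1 (0)
  3  1111110→1 (0)
  4  1111100→1 (0)
  5  1111000→1 (0)
  6  1110000→1 (0)
  7  1100000→1 (0)
  8  1000000→1 (1)
  9  0000001→0 (0)
 10  0000010→0 (0)
 11  0000100→0 (0)
 12  0001000→0 (0)
 13  0010000→0 (0)
 14  0100000→0 (1)
 15  1000001→1 (1)
 16  0000011→0 (0)
 17  0000110→0 (0)
 18  0001100→0 (0)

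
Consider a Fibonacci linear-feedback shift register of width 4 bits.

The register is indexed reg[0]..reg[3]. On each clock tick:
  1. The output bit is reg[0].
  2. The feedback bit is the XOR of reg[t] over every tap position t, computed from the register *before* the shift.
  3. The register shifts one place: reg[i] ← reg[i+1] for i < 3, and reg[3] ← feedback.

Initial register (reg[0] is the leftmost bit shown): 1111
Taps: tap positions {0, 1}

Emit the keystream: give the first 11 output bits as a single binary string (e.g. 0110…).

k : reg_k → out_k, fb_k
0: 1111 → 1, fb=0
1: 1110 → 1, fb=0
2: 1100 → 1, fb=0
3: 1000 → 1, fb=1
4: 0001 → 0, fb=0
5: 0010 → 0, fb=0
6: 0100 → 0, fb=1
7: 1001 → 1, fb=1
8: 0011 → 0, fb=0
9: 0110 → 0, fb=1
10: 1101 → 1, fb=0

11110001001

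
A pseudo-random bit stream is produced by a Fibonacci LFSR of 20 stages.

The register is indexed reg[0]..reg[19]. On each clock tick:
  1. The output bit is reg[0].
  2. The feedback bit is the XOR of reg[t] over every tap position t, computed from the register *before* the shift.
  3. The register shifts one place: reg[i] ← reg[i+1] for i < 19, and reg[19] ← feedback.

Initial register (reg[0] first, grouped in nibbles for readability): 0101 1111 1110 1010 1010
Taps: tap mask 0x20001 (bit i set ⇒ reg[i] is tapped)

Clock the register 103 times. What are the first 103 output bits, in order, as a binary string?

0101111111101010101000011100011001100110110001001111100101000100110101010011001000001100110010100110110

k : reg_k → out_k, fb_k
0: 01011111111010101010 → 0, fb=0
1: 10111111110101010100 → 1, fb=0
2: 01111111101010101000 → 0, fb=0
3: 11111111010101010000 → 1, fb=1
4: 11111110101010100001 → 1, fb=1
5: 11111101010101000011 → 1, fb=1
6: 11111010101010000111 → 1, fb=0
7: 11110101010100001110 → 1, fb=0
8: 11101010101000011100 → 1, fb=0
9: 11010101010000111000 → 1, fb=1
10: 10101010100001110001 → 1, fb=1
11: 01010101000011100011 → 0, fb=0
12: 10101010000111000110 → 1, fb=0
13: 01010100001110001100 → 0, fb=1
14: 10101000011100011001 → 1, fb=1
15: 01010000111000110011 → 0, fb=0
16: 10100001110001100110 → 1, fb=0
17: 01000011100011001100 → 0, fb=1
18: 10000111000110011001 → 1, fb=1
19: 00001110001100110011 → 0, fb=0
20: 00011100011001100110 → 0, fb=1
21: 00111000110011001101 → 0, fb=1
22: 01110001100110011011 → 0, fb=0
23: 11100011001100110110 → 1, fb=0
24: 11000110011001101100 → 1, fb=0
25: 10001100110011011000 → 1, fb=1
26: 00011001100110110001 → 0, fb=0
27: 00110011001101100010 → 0, fb=0
28: 01100110011011000100 → 0, fb=1
29: 11001100110110001001 → 1, fb=1
30: 10011001101100010011 → 1, fb=1
31: 00110011011000100111 → 0, fb=1
32: 01100110110001001111 → 0, fb=1
33: 11001101100010011111 → 1, fb=0
34: 10011011000100111110 → 1, fb=0
35: 00110110001001111100 → 0, fb=1
36: 01101100010011111001 → 0, fb=0
37: 11011000100111110010 → 1, fb=1
38: 10110001001111100101 → 1, fb=0
39: 01100010011111001010 → 0, fb=0
40: 11000100111110010100 → 1, fb=0
41: 10001001111100101000 → 1, fb=1
42: 00010011111001010001 → 0, fb=0
43: 00100111110010100010 → 0, fb=0
44: 01001111100101000100 → 0, fb=1
45: 10011111001010001001 → 1, fb=1
46: 00111110010100010011 → 0, fb=0
47: 01111100101000100110 → 0, fb=1
48: 11111001010001001101 → 1, fb=0
49: 11110010100010011010 → 1, fb=1
50: 11100101000100110101 → 1, fb=0
51: 11001010001001101010 → 1, fb=1
52: 10010100010011010101 → 1, fb=0
53: 00101000100110101010 → 0, fb=0
54: 01010001001101010100 → 0, fb=1
55: 10100010011010101001 → 1, fb=1
56: 01000100110101010011 → 0, fb=0
57: 10001001101010100110 → 1, fb=0
58: 00010011010101001100 → 0, fb=1
59: 00100110101010011001 → 0, fb=0
60: 01001101010100110010 → 0, fb=0
61: 10011010101001100100 → 1, fb=0
62: 00110101010011001000 → 0, fb=0
63: 01101010100110010000 → 0, fb=0
64: 11010101001100100000 → 1, fb=1
65: 10101010011001000001 → 1, fb=1
66: 01010100110010000011 → 0, fb=0
67: 10101001100100000110 → 1, fb=0
68: 01010011001000001100 → 0, fb=1
69: 10100110010000011001 → 1, fb=1
70: 01001100100000110011 → 0, fb=0
71: 10011001000001100110 → 1, fb=0
72: 00110010000011001100 → 0, fb=1
73: 01100100000110011001 → 0, fb=0
74: 11001000001100110010 → 1, fb=1
75: 10010000011001100101 → 1, fb=0
76: 00100000110011001010 → 0, fb=0
77: 01000001100110010100 → 0, fb=1
78: 10000011001100101001 → 1, fb=1
79: 00000110011001010011 → 0, fb=0
80: 00001100110010100110 → 0, fb=1
81: 00011001100101001101 → 0, fb=1
82: 00110011001010011011 → 0, fb=0
83: 01100110010100110110 → 0, fb=1
84: 11001100101001101101 → 1, fb=0
85: 10011001010011011010 → 1, fb=1
86: 00110010100110110101 → 0, fb=1
87: 01100101001101101011 → 0, fb=0
88: 11001010011011010110 → 1, fb=0
89: 10010100110110101100 → 1, fb=0
90: 00101001101101011000 → 0, fb=0
91: 01010011011010110000 → 0, fb=0
92: 10100110110101100000 → 1, fb=1
93: 01001101101011000001 → 0, fb=0
94: 10011011010110000010 → 1, fb=1
95: 00110110101100000101 → 0, fb=1
96: 01101101011000001011 → 0, fb=0
97: 11011010110000010110 → 1, fb=0
98: 10110101100000101100 → 1, fb=0
99: 01101011000001011000 → 0, fb=0
100: 11010110000010110000 → 1, fb=1
101: 10101100000101100001 → 1, fb=1
102: 01011000001011000011 → 0, fb=0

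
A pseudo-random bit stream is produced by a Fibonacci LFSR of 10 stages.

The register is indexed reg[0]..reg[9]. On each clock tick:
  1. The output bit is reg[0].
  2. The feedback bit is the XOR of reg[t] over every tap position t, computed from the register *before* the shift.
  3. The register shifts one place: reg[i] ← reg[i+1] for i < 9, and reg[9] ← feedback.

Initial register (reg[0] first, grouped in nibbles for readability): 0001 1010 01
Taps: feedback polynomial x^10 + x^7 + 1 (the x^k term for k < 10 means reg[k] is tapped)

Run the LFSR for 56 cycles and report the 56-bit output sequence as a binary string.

k : reg_k → out_k, fb_k
0: 0001101001 → 0, fb=0
1: 0011010010 → 0, fb=0
2: 0110100100 → 0, fb=1
3: 1101001001 → 1, fb=1
4: 1010010011 → 1, fb=1
5: 0100100111 → 0, fb=1
6: 1001001111 → 1, fb=0
7: 0010011110 → 0, fb=1
8: 0100111101 → 0, fb=1
9: 1001111011 → 1, fb=1
10: 0011110111 → 0, fb=1
11: 0111101111 → 0, fb=1
12: 1111011111 → 1, fb=0
13: 1110111110 → 1, fb=0
14: 1101111100 → 1, fb=0
15: 1011111000 → 1, fb=1
16: 0111110001 → 0, fb=0
17: 1111100010 → 1, fb=1
18: 1111000101 → 1, fb=0
19: 1110001010 → 1, fb=1
20: 1100010101 → 1, fb=0
21: 1000101010 → 1, fb=1
22: 0001010101 → 0, fb=1
23: 0010101011 → 0, fb=0
24: 0101010110 → 0, fb=1
25: 1010101101 → 1, fb=0
26: 0101011010 → 0, fb=0
27: 1010110100 → 1, fb=0
28: 0101101000 → 0, fb=0
29: 1011010000 → 1, fb=1
30: 0110100001 → 0, fb=0
31: 1101000010 → 1, fb=1
32: 1010000101 → 1, fb=0
33: 0100001010 → 0, fb=0
34: 1000010100 → 1, fb=0
35: 0000101000 → 0, fb=0
36: 0001010000 → 0, fb=0
37: 0010100000 → 0, fb=0
38: 0101000000 → 0, fb=0
39: 1010000000 → 1, fb=1
40: 0100000001 → 0, fb=0
41: 1000000010 → 1, fb=1
42: 0000000101 → 0, fb=1
43: 0000001011 → 0, fb=0
44: 0000010110 → 0, fb=1
45: 0000101101 → 0, fb=1
46: 0001011011 → 0, fb=0
47: 0010110110 → 0, fb=1
48: 0101101101 → 0, fb=1
49: 1011011011 → 1, fb=1
50: 0110110111 → 0, fb=1
51: 1101101111 → 1, fb=0
52: 1011011110 → 1, fb=0
53: 0110111100 → 0, fb=1
54: 1101111001 → 1, fb=1
55: 1011110011 → 1, fb=1

00011010010011110111110001010101101000010100000001011011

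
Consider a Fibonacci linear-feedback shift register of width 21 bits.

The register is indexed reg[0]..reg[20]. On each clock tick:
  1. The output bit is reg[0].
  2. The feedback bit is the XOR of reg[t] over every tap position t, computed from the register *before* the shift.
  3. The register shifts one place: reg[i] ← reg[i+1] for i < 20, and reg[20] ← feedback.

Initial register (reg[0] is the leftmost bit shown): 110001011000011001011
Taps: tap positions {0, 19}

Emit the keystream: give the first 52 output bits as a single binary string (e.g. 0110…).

1100010110000110010110000010010101101000111111101000

k : reg_k → out_k, fb_k
0: 110001011000011001011 → 1, fb=0
1: 100010110000110010110 → 1, fb=0
2: 000101100001100101100 → 0, fb=0
3: 001011000011001011000 → 0, fb=0
4: 010110000110010110000 → 0, fb=0
5: 101100001100101100000 → 1, fb=1
6: 011000011001011000001 → 0, fb=0
7: 110000110010110000010 → 1, fb=0
8: 100001100101100000100 → 1, fb=1
9: 000011001011000001001 → 0, fb=0
10: 000110010110000010010 → 0, fb=1
11: 001100101100000100101 → 0, fb=0
12: 011001011000001001010 → 0, fb=1
13: 110010110000010010101 → 1, fb=1
14: 100101100000100101011 → 1, fb=0
15: 001011000001001010110 → 0, fb=1
16: 010110000010010101101 → 0, fb=0
17: 101100000100101011010 → 1, fb=0
18: 011000001001010110100 → 0, fb=0
19: 110000010010101101000 → 1, fb=1
20: 100000100101011010001 → 1, fb=1
21: 000001001010110100011 → 0, fb=1
22: 000010010101101000111 → 0, fb=1
23: 000100101011010001111 → 0, fb=1
24: 001001010110100011111 → 0, fb=1
25: 010010101101000111111 → 0, fb=1
26: 100101011010001111111 → 1, fb=0
27: 001010110100011111110 → 0, fb=1
28: 010101101000111111101 → 0, fb=0
29: 101011010001111111010 → 1, fb=0
30: 010110100011111110100 → 0, fb=0
31: 101101000111111101000 → 1, fb=1
32: 011010001111111010001 → 0, fb=0
33: 110100011111110100010 → 1, fb=0
34: 101000111111101000100 → 1, fb=1
35: 010001111111010001001 → 0, fb=0
36: 100011111110100010010 → 1, fb=0
37: 000111111101000100100 → 0, fb=0
38: 001111111010001001000 → 0, fb=0
39: 011111110100010010000 → 0, fb=0
40: 111111101000100100000 → 1, fb=1
41: 111111010001001000001 → 1, fb=1
42: 111110100010010000011 → 1, fb=0
43: 111101000100100000110 → 1, fb=0
44: 111010001001000001100 → 1, fb=1
45: 110100010010000011001 → 1, fb=1
46: 101000100100000110011 → 1, fb=0
47: 010001001000001100110 → 0, fb=1
48: 100010010000011001101 → 1, fb=1
49: 000100100000110011011 → 0, fb=1
50: 001001000001100110111 → 0, fb=1
51: 010010000011001101111 → 0, fb=1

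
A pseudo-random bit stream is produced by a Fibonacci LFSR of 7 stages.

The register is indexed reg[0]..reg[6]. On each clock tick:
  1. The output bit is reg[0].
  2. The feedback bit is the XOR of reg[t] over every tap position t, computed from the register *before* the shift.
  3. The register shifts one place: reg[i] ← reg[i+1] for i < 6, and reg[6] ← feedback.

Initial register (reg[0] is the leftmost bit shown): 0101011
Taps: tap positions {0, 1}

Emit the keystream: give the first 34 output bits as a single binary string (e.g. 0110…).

0101011111110000001000001100001010

tick  register→output (feedback)
  0  0101011→0 (1)
  1  1010111→1 (1)
  2  0101111→0 (1)
  3  1011111→1 (1)
  4  0111111→0 (1)
  5  1111111→1 (0)
  6  1111110→1 (0)
  7  1111100→1 (0)
  8  1111000→1 (0)
  9  1110000→1 (0)
 10  1100000→1 (0)
 11  1000000→1 (1)
 12  0000001→0 (0)
 13  0000010→0 (0)
 14  0000100→0 (0)
 15  0001000→0 (0)
 16  0010000→0 (0)
 17  0100000→0 (1)
 18  1000001→1 (1)
 19  0000011→0 (0)
 20  0000110→0 (0)
 21  0001100→0 (0)
 22  0011000→0 (0)
 23  0110000→0 (1)
 24  1100001→1 (0)
 25  1000010→1 (1)
 26  0000101→0 (0)
 27  0001010→0 (0)
 28  0010100→0 (0)
 29  0101000→0 (1)
 30  1010001→1 (1)
 31  0100011→0 (1)
 32  1000111→1 (1)
 33  0001111→0 (0)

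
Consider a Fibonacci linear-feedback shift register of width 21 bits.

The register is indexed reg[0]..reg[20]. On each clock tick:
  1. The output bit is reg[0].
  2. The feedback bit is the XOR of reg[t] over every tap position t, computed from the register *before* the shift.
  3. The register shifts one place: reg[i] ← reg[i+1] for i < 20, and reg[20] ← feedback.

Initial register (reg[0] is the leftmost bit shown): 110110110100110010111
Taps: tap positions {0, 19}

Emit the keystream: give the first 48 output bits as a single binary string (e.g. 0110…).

tick  register→output (feedback)
  0  110110110100110010111→1 (0)
  1  101101101001100101110→1 (0)
  2  011011010011001011100→0 (0)
  3  110110100110010111000→1 (1)
  4  101101001100101110001→1 (1)
  5  011010011001011100011→0 (1)
  6  110100110010111000111→1 (0)
  7  101001100101110001110→1 (0)
  8  010011001011100011100→0 (0)
  9  100110010111000111000→1 (1)
 10  001100101110001110001→0 (0)
 11  011001011100011100010→0 (1)
 12  110010111000111000101→1 (1)
 13  100101110001110001011→1 (0)
 14  001011100011100010110→0 (1)
 15  010111000111000101101→0 (0)
 16  101110001110001011010→1 (0)
 17  011100011100010110100→0 (0)
 18  111000111000101101000→1 (1)
 19  110001110001011010001→1 (1)
 20  100011100010110100011→1 (0)
 21  000111000101101000110→0 (1)
 22  001110001011010001101→0 (0)
 23  011100010110100011010→0 (1)
 24  111000101101000110101→1 (1)
 25  110001011010001101011→1 (0)
 26  100010110100011010110→1 (0)
 27  000101101000110101100→0 (0)
 28  001011010001101011000→0 (0)
 29  010110100011010110000→0 (0)
 30  101101000110101100000→1 (1)
 31  011010001101011000001→0 (0)
 32  110100011010110000010→1 (0)
 33  101000110101100000100→1 (1)
 34  010001101011000001001→0 (0)
 35  100011010110000010010→1 (0)
 36  000110101100000100100→0 (0)
 37  001101011000001001000→0 (0)
 38  011010110000010010000→0 (0)
 39  110101100000100100000→1 (1)
 40  101011000001001000001→1 (1)
 41  010110000010010000011→0 (1)
 42  101100000100100000111→1 (0)
 43  011000001001000001110→0 (1)
 44  110000010010000011101→1 (1)
 45  100000100100000111011→1 (0)
 46  000001001000001110110→0 (1)
 47  000010010000011101101→0 (0)

110110110100110010111000111000101101000110101100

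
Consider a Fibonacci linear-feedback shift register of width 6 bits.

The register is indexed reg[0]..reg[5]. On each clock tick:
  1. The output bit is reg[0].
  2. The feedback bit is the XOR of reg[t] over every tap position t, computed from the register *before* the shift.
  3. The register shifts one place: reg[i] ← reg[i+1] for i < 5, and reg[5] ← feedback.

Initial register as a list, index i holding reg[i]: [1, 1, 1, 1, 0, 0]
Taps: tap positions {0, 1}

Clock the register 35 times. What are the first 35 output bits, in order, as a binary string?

11110000010000110001010011110100011

k : reg_k → out_k, fb_k
0: 111100 → 1, fb=0
1: 111000 → 1, fb=0
2: 110000 → 1, fb=0
3: 100000 → 1, fb=1
4: 000001 → 0, fb=0
5: 000010 → 0, fb=0
6: 000100 → 0, fb=0
7: 001000 → 0, fb=0
8: 010000 → 0, fb=1
9: 100001 → 1, fb=1
10: 000011 → 0, fb=0
11: 000110 → 0, fb=0
12: 001100 → 0, fb=0
13: 011000 → 0, fb=1
14: 110001 → 1, fb=0
15: 100010 → 1, fb=1
16: 000101 → 0, fb=0
17: 001010 → 0, fb=0
18: 010100 → 0, fb=1
19: 101001 → 1, fb=1
20: 010011 → 0, fb=1
21: 100111 → 1, fb=1
22: 001111 → 0, fb=0
23: 011110 → 0, fb=1
24: 111101 → 1, fb=0
25: 111010 → 1, fb=0
26: 110100 → 1, fb=0
27: 101000 → 1, fb=1
28: 010001 → 0, fb=1
29: 100011 → 1, fb=1
30: 000111 → 0, fb=0
31: 001110 → 0, fb=0
32: 011100 → 0, fb=1
33: 111001 → 1, fb=0
34: 110010 → 1, fb=0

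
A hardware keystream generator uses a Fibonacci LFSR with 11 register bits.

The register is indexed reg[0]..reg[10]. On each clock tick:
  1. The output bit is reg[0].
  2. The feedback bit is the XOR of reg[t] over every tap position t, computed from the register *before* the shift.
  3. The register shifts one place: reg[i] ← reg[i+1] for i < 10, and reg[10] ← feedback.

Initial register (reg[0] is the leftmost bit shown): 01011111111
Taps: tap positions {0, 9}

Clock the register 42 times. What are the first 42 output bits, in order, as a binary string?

010111111111011001100111000011110010101100

k : reg_k → out_k, fb_k
0: 01011111111 → 0, fb=1
1: 10111111111 → 1, fb=0
2: 01111111110 → 0, fb=1
3: 11111111101 → 1, fb=1
4: 11111111011 → 1, fb=0
5: 11111110110 → 1, fb=0
6: 11111101100 → 1, fb=1
7: 11111011001 → 1, fb=1
8: 11110110011 → 1, fb=0
9: 11101100110 → 1, fb=0
10: 11011001100 → 1, fb=1
11: 10110011001 → 1, fb=1
12: 01100110011 → 0, fb=1
13: 11001100111 → 1, fb=0
14: 10011001110 → 1, fb=0
15: 00110011100 → 0, fb=0
16: 01100111000 → 0, fb=0
17: 11001110000 → 1, fb=1
18: 10011100001 → 1, fb=1
19: 00111000011 → 0, fb=1
20: 01110000111 → 0, fb=1
21: 11100001111 → 1, fb=0
22: 11000011110 → 1, fb=0
23: 10000111100 → 1, fb=1
24: 00001111001 → 0, fb=0
25: 00011110010 → 0, fb=1
26: 00111100101 → 0, fb=0
27: 01111001010 → 0, fb=1
28: 11110010101 → 1, fb=1
29: 11100101011 → 1, fb=0
30: 11001010110 → 1, fb=0
31: 10010101100 → 1, fb=1
32: 00101011001 → 0, fb=0
33: 01010110010 → 0, fb=1
34: 10101100101 → 1, fb=1
35: 01011001011 → 0, fb=1
36: 10110010111 → 1, fb=0
37: 01100101110 → 0, fb=1
38: 11001011101 → 1, fb=1
39: 10010111011 → 1, fb=0
40: 00101110110 → 0, fb=1
41: 01011101101 → 0, fb=0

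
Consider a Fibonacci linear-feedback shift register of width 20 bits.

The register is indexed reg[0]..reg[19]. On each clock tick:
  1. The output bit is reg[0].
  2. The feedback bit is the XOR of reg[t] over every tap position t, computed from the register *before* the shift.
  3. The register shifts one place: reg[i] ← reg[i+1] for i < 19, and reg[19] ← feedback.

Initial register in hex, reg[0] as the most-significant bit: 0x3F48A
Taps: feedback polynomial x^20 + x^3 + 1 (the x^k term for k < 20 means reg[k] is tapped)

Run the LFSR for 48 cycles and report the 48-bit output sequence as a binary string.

001111110100100010101100010100001101110011101101

k : reg_k → out_k, fb_k
0: 00111111010010001010 → 0, fb=1
1: 01111110100100010101 → 0, fb=1
2: 11111101001000101011 → 1, fb=0
3: 11111010010001010110 → 1, fb=0
4: 11110100100010101100 → 1, fb=0
5: 11101001000101011000 → 1, fb=1
6: 11010010001010110001 → 1, fb=0
7: 10100100010101100010 → 1, fb=1
8: 01001000101011000101 → 0, fb=0
9: 10010001010110001010 → 1, fb=0
10: 00100010101100010100 → 0, fb=0
11: 01000101011000101000 → 0, fb=0
12: 10001010110001010000 → 1, fb=1
13: 00010101100010100001 → 0, fb=1
14: 00101011000101000011 → 0, fb=0
15: 01010110001010000110 → 0, fb=1
16: 10101100010100001101 → 1, fb=1
17: 01011000101000011011 → 0, fb=1
18: 10110001010000110111 → 1, fb=0
19: 01100010100001101110 → 0, fb=0
20: 11000101000011011100 → 1, fb=1
21: 10001010000110111001 → 1, fb=1
22: 00010100001101110011 → 0, fb=1
23: 00101000011011100111 → 0, fb=0
24: 01010000110111001110 → 0, fb=1
25: 10100001101110011101 → 1, fb=1
26: 01000011011100111011 → 0, fb=0
27: 10000110111001110110 → 1, fb=1
28: 00001101110011101101 → 0, fb=0
29: 00011011100111011010 → 0, fb=1
30: 00110111001110110101 → 0, fb=1
31: 01101110011101101011 → 0, fb=0
32: 11011100111011010110 → 1, fb=0
33: 10111001110110101100 → 1, fb=0
34: 01110011101101011000 → 0, fb=1
35: 11100111011010110001 → 1, fb=1
36: 11001110110101100011 → 1, fb=1
37: 10011101101011000111 → 1, fb=0
38: 00111011010110001110 → 0, fb=1
39: 01110110101100011101 → 0, fb=1
40: 11101101011000111011 → 1, fb=1
41: 11011010110001110111 → 1, fb=0
42: 10110101100011101110 → 1, fb=0
43: 01101011000111011100 → 0, fb=0
44: 11010110001110111000 → 1, fb=0
45: 10101100011101110000 → 1, fb=1
46: 01011000111011100001 → 0, fb=1
47: 10110001110111000011 → 1, fb=0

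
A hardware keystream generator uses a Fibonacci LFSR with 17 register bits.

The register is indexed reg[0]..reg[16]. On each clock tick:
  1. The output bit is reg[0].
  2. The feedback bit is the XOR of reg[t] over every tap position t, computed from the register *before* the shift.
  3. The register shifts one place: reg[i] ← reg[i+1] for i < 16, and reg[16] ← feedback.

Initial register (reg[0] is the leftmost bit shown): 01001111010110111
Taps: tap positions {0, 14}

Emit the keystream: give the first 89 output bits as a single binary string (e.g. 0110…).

01001111010110111101110000101000111100000001011010101101101111001100111100111001010011100

tick  register→output (feedback)
  0  01001111010110111→0 (1)
  1  10011110101101111→1 (0)
  2  00111101011011110→0 (1)
  3  01111010110111101→0 (1)
  4  11110101101111011→1 (1)
  5  11101011011110111→1 (0)
  6  11010110111101110→1 (0)
  7  10101101111011100→1 (0)
  8  01011011110111000→0 (0)
  9  10110111101110000→1 (1)
 10  01101111011100001→0 (0)
 11  11011110111000010→1 (1)
 12  10111101110000101→1 (0)
 13  01111011100001010→0 (0)
 14  11110111000010100→1 (0)
 15  11101110000101000→1 (1)
 16  11011100001010001→1 (1)
 17  10111000010100011→1 (1)
 18  01110000101000111→0 (1)
 19  11100001010001111→1 (0)
 20  11000010100011110→1 (0)
 21  10000101000111100→1 (0)
 22  00001010001111000→0 (0)
 23  00010100011110000→0 (0)
 24  00101000111100000→0 (0)
 25  01010001111000000→0 (0)
 26  10100011110000000→1 (1)
 27  01000111100000001→0 (0)
 28  10001111000000010→1 (1)
 29  00011110000000101→0 (1)
 30  00111100000001011→0 (0)
 31  01111000000010110→0 (1)
 32  11110000000101101→1 (0)
 33  11100000001011010→1 (1)
 34  11000000010110101→1 (0)
 35  10000000101101010→1 (1)
 36  00000001011010101→0 (1)
 37  00000010110101011→0 (0)
 38  00000101101010110→0 (1)
 39  00001011010101101→0 (1)
 40  00010110101011011→0 (0)
 41  00101101010110110→0 (1)
 42  01011010101101101→0 (1)
 43  10110101011011011→1 (1)
 44  01101010110110111→0 (1)
 45  11010101101101111→1 (0)
 46  10101011011011110→1 (0)
 47  01010110110111100→0 (1)
 48  10101101101111001→1 (1)
 49  01011011011110011→0 (0)
 50  10110110111100110→1 (0)
 51  01101101111001100→0 (1)
 52  11011011110011001→1 (1)
 53  10110111100110011→1 (1)
 54  01101111001100111→0 (1)
 55  11011110011001111→1 (0)
 56  10111100110011110→1 (0)
 57  01111001100111100→0 (1)
 58  11110011001111001→1 (1)
 59  11100110011110011→1 (1)
 60  11001100111100111→1 (0)
 61  10011001111001110→1 (0)
 62  00110011110011100→0 (1)
 63  01100111100111001→0 (0)
 64  11001111001110010→1 (1)
 65  10011110011100101→1 (0)
 66  00111100111001010→0 (0)
 67  01111001110010100→0 (1)
 68  11110011100101001→1 (1)
 69  11100111001010011→1 (1)
 70  11001110010100111→1 (0)
 71  10011100101001110→1 (0)
 72  00111001010011100→0 (1)
 73  01110010100111001→0 (0)
 74  11100101001110010→1 (1)
 75  11001010011100101→1 (0)
 76  10010100111001010→1 (1)
 77  00101001110010101→0 (1)
 78  01010011100101011→0 (0)
 79  10100111001010110→1 (0)
 80  01001110010101100→0 (1)
 81  10011100101011001→1 (1)
 82  00111001010110011→0 (0)
 83  01110010101100110→0 (1)
 84  11100101011001101→1 (0)
 85  11001010110011010→1 (1)
 86  10010101100110101→1 (0)
 87  00101011001101010→0 (0)
 88  01010110011010100→0 (1)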